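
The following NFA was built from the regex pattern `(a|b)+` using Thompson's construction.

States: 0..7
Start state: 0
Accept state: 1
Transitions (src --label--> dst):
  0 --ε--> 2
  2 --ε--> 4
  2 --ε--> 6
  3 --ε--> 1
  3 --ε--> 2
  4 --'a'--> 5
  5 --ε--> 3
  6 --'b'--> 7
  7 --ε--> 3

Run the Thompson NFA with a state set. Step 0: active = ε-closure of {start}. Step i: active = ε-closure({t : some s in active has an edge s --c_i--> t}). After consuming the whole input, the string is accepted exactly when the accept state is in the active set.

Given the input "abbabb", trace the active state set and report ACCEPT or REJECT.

Answer: ACCEPT

Steps:
S₀ = ε-closure({0}) = {0,2,4,6}
'a' @ 1: {1,2,3,4,5,6}  [accepting]
'b' @ 2: {1,2,3,4,6,7}  [accepting]
'b' @ 3: {1,2,3,4,6,7}  [accepting]
'a' @ 4: {1,2,3,4,5,6}  [accepting]
'b' @ 5: {1,2,3,4,6,7}  [accepting]
'b' @ 6: {1,2,3,4,6,7}  [accepting]
final: {1,2,3,4,6,7}; accept 1 in set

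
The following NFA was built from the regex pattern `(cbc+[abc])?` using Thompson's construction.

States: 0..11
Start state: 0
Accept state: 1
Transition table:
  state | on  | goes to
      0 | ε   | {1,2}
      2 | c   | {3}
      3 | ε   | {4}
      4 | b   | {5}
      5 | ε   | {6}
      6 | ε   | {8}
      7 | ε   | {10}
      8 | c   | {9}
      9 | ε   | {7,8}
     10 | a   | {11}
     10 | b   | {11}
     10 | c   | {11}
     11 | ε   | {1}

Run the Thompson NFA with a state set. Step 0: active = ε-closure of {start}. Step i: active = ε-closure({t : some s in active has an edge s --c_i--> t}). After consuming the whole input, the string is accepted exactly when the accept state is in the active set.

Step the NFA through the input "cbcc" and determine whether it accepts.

Answer: ACCEPT

Derivation:
start: ε-closure({0}) = {0,1,2}
'c' @ 1: {3,4}
'b' @ 2: {5,6,8}
'c' @ 3: {7,8,9,10}
'c' @ 4: {1,7,8,9,10,11}  [accepting]
end set {1,7,8,9,10,11} — state 1 in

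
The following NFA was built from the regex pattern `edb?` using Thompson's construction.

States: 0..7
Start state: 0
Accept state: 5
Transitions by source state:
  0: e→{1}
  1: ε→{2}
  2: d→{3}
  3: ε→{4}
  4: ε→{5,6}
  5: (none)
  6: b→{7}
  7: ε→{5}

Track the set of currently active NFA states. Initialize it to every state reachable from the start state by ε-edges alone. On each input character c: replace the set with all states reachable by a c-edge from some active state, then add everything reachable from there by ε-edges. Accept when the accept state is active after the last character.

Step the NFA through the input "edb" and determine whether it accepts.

initial (ε-close {0}): {0}
'e' @ 1: {1,2}
'd' @ 2: {3,4,5,6}  [accepting]
'b' @ 3: {5,7}  [accepting]
end set {5,7} — state 5 in

Answer: ACCEPT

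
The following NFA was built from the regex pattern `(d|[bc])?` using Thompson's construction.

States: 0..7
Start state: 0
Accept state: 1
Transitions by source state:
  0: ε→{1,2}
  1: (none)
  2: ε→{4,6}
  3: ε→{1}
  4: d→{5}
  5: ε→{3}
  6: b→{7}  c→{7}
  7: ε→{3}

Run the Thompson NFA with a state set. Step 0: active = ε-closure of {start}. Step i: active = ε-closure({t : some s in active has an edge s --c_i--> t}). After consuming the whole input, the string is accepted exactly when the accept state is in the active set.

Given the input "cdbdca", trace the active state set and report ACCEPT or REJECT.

initial (ε-close {0}): {0,1,2,4,6}
'c' @ 1: {1,3,7}  ✓accept
'd' @ 2: {}  — no active states
rest 'bdca' ignored (set empty)
final: {}; accept 1 not in set

Answer: REJECT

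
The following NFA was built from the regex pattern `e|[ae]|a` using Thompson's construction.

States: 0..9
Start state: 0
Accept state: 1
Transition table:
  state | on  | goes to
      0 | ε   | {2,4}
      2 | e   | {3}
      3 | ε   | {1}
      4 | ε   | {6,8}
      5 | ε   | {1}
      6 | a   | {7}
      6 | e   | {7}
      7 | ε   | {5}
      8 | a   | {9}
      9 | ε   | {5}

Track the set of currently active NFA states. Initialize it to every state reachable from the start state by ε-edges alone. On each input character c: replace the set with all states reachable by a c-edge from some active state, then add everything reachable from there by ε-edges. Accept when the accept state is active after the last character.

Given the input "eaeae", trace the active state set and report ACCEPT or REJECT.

Answer: REJECT

Derivation:
S₀ = ε-closure({0}) = {0,2,4,6,8}
'e' @ 1: {1,3,5,7}  [accepting]
'a' @ 2: {}  — state set empty
rest 'eae' ignored (set empty)
after full input: {}  (accept=1 not in)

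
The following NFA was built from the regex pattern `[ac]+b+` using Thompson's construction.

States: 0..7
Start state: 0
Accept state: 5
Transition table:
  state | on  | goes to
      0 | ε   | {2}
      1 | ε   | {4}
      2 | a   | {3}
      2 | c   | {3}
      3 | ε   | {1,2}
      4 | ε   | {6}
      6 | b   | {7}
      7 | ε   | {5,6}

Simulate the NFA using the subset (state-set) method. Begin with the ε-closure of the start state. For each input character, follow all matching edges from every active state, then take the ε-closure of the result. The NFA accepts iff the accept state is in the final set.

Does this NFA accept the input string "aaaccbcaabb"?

Answer: REJECT

Derivation:
start: ε-closure({0}) = {0,2}
'a' @ 1: {1,2,3,4,6}
'a' @ 2: {1,2,3,4,6}
'a' @ 3: {1,2,3,4,6}
'c' @ 4: {1,2,3,4,6}
'c' @ 5: {1,2,3,4,6}
'b' @ 6: {5,6,7}  ✓accept
'c' @ 7: {}  — state set empty
rest 'aabb' ignored (set empty)
after full input: {}  (accept=5 not in)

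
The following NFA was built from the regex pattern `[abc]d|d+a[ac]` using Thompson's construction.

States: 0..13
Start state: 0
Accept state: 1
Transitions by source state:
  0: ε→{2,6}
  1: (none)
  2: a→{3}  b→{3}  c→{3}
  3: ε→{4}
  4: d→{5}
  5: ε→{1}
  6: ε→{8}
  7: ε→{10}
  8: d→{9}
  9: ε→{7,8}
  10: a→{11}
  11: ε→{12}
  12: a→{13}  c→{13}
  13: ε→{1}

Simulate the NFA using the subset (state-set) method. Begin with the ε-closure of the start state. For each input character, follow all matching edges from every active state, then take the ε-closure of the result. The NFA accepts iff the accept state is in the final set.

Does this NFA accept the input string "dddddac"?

initial (ε-close {0}): {0,2,6,8}
'd' @ 1: {7,8,9,10}
'd' @ 2: {7,8,9,10}
'd' @ 3: {7,8,9,10}
'd' @ 4: {7,8,9,10}
'd' @ 5: {7,8,9,10}
'a' @ 6: {11,12}
'c' @ 7: {1,13}  ✓accept
after full input: {1,13}  (accept=1 in)

Answer: ACCEPT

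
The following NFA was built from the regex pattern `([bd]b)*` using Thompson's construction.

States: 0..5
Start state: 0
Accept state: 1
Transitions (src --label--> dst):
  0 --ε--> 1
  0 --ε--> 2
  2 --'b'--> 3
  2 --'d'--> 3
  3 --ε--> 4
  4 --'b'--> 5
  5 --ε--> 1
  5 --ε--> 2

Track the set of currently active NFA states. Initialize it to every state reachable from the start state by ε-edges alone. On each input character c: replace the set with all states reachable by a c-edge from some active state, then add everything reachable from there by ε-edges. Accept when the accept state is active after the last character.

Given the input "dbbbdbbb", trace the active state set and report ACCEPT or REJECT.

start: ε-closure({0}) = {0,1,2}
'd' @ 1: {3,4}
'b' @ 2: {1,2,5}  [accepting]
'b' @ 3: {3,4}
'b' @ 4: {1,2,5}  [accepting]
'd' @ 5: {3,4}
'b' @ 6: {1,2,5}  [accepting]
'b' @ 7: {3,4}
'b' @ 8: {1,2,5}  [accepting]
end set {1,2,5} — state 1 in

Answer: ACCEPT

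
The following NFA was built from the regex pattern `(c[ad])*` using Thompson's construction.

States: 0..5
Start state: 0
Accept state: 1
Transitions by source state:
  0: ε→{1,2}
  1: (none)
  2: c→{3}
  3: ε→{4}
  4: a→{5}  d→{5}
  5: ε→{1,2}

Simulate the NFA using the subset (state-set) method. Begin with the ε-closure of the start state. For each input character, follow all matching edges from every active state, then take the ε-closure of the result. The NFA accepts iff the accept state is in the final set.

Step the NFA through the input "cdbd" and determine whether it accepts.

Answer: REJECT

Derivation:
initial (ε-close {0}): {0,1,2}
'c' @ 1: {3,4}
'd' @ 2: {1,2,5}  [accepting]
'b' @ 3: {}  — state set empty
rest 'd' ignored (set empty)
end set {} — state 1 not in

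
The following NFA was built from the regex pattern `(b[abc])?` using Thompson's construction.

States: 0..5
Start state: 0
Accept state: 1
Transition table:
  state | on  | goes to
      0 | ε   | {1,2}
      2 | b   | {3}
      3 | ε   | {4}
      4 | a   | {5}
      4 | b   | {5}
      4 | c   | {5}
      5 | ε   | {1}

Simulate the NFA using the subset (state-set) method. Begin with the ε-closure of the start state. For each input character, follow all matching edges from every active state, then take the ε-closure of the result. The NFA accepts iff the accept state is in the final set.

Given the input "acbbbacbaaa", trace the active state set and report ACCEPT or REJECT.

Answer: REJECT

Derivation:
initial (ε-close {0}): {0,1,2}
'a' @ 1: {}  — no active states
rest 'cbbbacbaaa' ignored (set empty)
end set {} — state 1 not in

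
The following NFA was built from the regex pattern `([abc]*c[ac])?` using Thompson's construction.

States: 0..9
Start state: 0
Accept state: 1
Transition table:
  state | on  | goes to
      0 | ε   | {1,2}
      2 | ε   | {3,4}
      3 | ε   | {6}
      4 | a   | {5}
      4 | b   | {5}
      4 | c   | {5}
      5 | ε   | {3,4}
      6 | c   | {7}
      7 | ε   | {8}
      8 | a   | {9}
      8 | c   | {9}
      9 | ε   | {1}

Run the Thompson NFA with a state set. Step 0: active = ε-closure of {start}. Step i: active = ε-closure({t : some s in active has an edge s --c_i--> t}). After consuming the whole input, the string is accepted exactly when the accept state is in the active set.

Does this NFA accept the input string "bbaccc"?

start: ε-closure({0}) = {0,1,2,3,4,6}
'b' @ 1: {3,4,5,6}
'b' @ 2: {3,4,5,6}
'a' @ 3: {3,4,5,6}
'c' @ 4: {3,4,5,6,7,8}
'c' @ 5: {1,3,4,5,6,7,8,9}  [accepting]
'c' @ 6: {1,3,4,5,6,7,8,9}  [accepting]
final: {1,3,4,5,6,7,8,9}; accept 1 in set

Answer: ACCEPT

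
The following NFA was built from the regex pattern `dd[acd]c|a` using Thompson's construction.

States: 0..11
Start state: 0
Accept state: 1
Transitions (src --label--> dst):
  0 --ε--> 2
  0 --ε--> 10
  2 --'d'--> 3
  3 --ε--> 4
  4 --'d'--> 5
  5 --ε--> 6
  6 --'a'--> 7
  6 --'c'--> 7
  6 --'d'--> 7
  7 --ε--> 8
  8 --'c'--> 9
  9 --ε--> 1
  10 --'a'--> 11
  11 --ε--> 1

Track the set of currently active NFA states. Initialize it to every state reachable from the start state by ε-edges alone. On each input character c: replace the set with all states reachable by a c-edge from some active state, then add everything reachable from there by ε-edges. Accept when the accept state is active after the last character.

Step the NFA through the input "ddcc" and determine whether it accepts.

Answer: ACCEPT

Derivation:
S₀ = ε-closure({0}) = {0,2,10}
'd' @ 1: {3,4}
'd' @ 2: {5,6}
'c' @ 3: {7,8}
'c' @ 4: {1,9}  ✓accept
end set {1,9} — state 1 in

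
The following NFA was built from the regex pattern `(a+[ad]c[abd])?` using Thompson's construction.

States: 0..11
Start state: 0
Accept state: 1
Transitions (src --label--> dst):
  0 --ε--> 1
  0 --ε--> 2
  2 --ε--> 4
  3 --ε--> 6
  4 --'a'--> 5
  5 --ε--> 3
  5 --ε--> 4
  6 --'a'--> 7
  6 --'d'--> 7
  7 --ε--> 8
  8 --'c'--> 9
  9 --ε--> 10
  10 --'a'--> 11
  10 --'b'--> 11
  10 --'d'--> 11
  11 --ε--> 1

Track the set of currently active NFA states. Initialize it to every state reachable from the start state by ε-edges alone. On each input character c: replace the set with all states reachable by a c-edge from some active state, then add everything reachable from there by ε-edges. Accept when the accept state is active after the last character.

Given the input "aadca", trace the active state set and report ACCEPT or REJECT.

Answer: ACCEPT

Derivation:
initial (ε-close {0}): {0,1,2,4}
'a' @ 1: {3,4,5,6}
'a' @ 2: {3,4,5,6,7,8}
'd' @ 3: {7,8}
'c' @ 4: {9,10}
'a' @ 5: {1,11}  ✓accept
after full input: {1,11}  (accept=1 in)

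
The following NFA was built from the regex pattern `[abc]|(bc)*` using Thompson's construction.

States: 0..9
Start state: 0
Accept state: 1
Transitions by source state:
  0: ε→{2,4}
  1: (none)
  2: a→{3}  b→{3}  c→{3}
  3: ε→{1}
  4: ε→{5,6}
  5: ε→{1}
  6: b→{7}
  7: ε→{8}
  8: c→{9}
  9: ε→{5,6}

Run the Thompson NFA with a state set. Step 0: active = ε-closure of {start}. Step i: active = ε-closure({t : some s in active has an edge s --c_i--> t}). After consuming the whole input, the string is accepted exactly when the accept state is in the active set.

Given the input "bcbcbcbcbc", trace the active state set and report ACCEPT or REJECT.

Answer: ACCEPT

Trace:
S₀ = ε-closure({0}) = {0,1,2,4,5,6}
'b' @ 1: {1,3,7,8}  (accept∈set)
'c' @ 2: {1,5,6,9}  (accept∈set)
'b' @ 3: {7,8}
'c' @ 4: {1,5,6,9}  (accept∈set)
'b' @ 5: {7,8}
'c' @ 6: {1,5,6,9}  (accept∈set)
'b' @ 7: {7,8}
'c' @ 8: {1,5,6,9}  (accept∈set)
'b' @ 9: {7,8}
'c' @ 10: {1,5,6,9}  (accept∈set)
after full input: {1,5,6,9}  (accept=1 in)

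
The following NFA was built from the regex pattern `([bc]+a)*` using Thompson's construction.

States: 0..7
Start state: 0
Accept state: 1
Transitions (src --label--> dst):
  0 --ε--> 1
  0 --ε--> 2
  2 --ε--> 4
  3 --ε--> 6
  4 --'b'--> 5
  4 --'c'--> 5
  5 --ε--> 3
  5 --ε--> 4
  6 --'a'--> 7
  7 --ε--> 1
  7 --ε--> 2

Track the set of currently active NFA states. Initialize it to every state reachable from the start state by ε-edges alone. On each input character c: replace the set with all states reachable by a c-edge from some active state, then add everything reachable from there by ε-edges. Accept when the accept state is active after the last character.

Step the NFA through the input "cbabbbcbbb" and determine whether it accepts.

Answer: REJECT

Steps:
start: ε-closure({0}) = {0,1,2,4}
'c' @ 1: {3,4,5,6}
'b' @ 2: {3,4,5,6}
'a' @ 3: {1,2,4,7}  (accept∈set)
'b' @ 4: {3,4,5,6}
'b' @ 5: {3,4,5,6}
'b' @ 6: {3,4,5,6}
'c' @ 7: {3,4,5,6}
'b' @ 8: {3,4,5,6}
'b' @ 9: {3,4,5,6}
'b' @ 10: {3,4,5,6}
after full input: {3,4,5,6}  (accept=1 not in)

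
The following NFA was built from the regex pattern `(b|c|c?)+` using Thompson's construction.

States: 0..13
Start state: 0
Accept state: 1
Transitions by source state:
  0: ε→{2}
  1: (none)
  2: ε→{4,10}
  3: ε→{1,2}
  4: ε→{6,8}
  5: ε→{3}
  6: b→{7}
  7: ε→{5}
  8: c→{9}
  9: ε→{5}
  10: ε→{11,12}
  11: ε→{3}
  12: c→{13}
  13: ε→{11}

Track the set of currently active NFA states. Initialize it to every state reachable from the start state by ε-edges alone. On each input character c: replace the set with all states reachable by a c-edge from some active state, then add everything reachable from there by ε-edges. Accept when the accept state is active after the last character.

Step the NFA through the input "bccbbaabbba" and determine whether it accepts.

Answer: REJECT

Trace:
S₀ = ε-closure({0}) = {0,1,2,3,4,6,8,10,11,12}
'b' @ 1: {1,2,3,4,5,6,7,8,10,11,12}  ✓accept
'c' @ 2: {1,2,3,4,5,6,8,9,10,11,12,13}  ✓accept
'c' @ 3: {1,2,3,4,5,6,8,9,10,11,12,13}  ✓accept
'b' @ 4: {1,2,3,4,5,6,7,8,10,11,12}  ✓accept
'b' @ 5: {1,2,3,4,5,6,7,8,10,11,12}  ✓accept
'a' @ 6: {}  — no active states
rest 'abbba' ignored (set empty)
final: {}; accept 1 not in set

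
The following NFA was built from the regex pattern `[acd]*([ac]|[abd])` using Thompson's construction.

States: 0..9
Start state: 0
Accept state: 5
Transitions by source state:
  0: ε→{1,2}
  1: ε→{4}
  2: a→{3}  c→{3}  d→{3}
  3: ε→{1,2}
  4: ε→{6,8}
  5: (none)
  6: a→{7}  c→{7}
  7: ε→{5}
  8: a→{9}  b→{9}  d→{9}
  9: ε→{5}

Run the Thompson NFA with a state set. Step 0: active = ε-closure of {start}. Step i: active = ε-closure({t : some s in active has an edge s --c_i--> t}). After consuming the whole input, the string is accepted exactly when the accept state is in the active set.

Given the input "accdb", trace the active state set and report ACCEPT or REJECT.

Answer: ACCEPT

Steps:
initial (ε-close {0}): {0,1,2,4,6,8}
'a' @ 1: {1,2,3,4,5,6,7,8,9}  [accepting]
'c' @ 2: {1,2,3,4,5,6,7,8}  [accepting]
'c' @ 3: {1,2,3,4,5,6,7,8}  [accepting]
'd' @ 4: {1,2,3,4,5,6,8,9}  [accepting]
'b' @ 5: {5,9}  [accepting]
after full input: {5,9}  (accept=5 in)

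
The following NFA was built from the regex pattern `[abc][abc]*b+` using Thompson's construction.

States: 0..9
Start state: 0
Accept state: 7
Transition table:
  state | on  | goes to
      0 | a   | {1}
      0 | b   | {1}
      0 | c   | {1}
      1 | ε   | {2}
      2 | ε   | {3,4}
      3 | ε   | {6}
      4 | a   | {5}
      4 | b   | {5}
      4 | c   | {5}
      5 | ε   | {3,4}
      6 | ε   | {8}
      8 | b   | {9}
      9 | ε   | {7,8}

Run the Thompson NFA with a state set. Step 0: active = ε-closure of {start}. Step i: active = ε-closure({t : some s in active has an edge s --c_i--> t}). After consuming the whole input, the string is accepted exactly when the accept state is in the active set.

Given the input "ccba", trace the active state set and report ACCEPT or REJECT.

Answer: REJECT

Derivation:
initial (ε-close {0}): {0}
'c' @ 1: {1,2,3,4,6,8}
'c' @ 2: {3,4,5,6,8}
'b' @ 3: {3,4,5,6,7,8,9}  ✓accept
'a' @ 4: {3,4,5,6,8}
after full input: {3,4,5,6,8}  (accept=7 not in)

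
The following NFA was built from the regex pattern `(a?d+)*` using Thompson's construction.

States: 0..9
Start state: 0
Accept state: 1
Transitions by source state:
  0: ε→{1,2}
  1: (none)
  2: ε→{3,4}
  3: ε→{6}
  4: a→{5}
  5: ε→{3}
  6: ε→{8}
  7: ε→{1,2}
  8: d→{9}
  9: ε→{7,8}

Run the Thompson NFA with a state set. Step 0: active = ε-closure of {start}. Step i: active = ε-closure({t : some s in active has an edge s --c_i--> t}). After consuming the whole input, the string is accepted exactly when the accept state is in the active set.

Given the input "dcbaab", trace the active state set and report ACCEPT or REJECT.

Answer: REJECT

Steps:
start: ε-closure({0}) = {0,1,2,3,4,6,8}
'd' @ 1: {1,2,3,4,6,7,8,9}  [accepting]
'c' @ 2: {}  — dead — no transitions
rest 'baab' ignored (set empty)
end set {} — state 1 not in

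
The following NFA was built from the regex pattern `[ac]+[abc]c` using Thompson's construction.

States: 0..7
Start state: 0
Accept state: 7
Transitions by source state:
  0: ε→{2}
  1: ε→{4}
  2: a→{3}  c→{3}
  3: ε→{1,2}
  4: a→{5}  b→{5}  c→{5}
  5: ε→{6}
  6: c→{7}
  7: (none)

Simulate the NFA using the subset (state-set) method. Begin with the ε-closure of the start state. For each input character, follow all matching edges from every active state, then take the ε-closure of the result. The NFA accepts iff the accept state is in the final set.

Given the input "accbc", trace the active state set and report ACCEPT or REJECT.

S₀ = ε-closure({0}) = {0,2}
'a' @ 1: {1,2,3,4}
'c' @ 2: {1,2,3,4,5,6}
'c' @ 3: {1,2,3,4,5,6,7}  [accepting]
'b' @ 4: {5,6}
'c' @ 5: {7}  [accepting]
after full input: {7}  (accept=7 in)

Answer: ACCEPT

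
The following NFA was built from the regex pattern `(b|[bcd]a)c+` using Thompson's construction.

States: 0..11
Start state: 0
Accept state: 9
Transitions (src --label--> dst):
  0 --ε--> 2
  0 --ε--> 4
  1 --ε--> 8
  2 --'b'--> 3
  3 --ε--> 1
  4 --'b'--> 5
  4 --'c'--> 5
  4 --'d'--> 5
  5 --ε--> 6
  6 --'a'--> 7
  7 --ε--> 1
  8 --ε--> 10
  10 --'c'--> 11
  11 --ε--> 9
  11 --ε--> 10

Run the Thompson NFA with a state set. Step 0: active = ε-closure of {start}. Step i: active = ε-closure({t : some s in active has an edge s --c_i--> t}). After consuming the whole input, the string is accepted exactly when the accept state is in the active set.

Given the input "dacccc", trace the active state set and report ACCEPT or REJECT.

Answer: ACCEPT

Derivation:
start: ε-closure({0}) = {0,2,4}
'd' @ 1: {5,6}
'a' @ 2: {1,7,8,10}
'c' @ 3: {9,10,11}  ✓accept
'c' @ 4: {9,10,11}  ✓accept
'c' @ 5: {9,10,11}  ✓accept
'c' @ 6: {9,10,11}  ✓accept
final: {9,10,11}; accept 9 in set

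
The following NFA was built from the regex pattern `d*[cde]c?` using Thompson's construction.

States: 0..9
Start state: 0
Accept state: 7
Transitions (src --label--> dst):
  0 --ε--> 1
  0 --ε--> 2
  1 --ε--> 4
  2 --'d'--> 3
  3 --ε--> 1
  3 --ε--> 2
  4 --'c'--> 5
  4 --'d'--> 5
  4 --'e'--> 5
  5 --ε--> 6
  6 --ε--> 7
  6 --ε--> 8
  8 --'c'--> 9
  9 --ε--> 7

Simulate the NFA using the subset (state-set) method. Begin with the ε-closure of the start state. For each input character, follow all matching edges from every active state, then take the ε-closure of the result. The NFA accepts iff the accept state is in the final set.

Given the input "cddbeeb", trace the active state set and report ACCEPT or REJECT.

S₀ = ε-closure({0}) = {0,1,2,4}
'c' @ 1: {5,6,7,8}  ✓accept
'd' @ 2: {}  — state set empty
rest 'dbeeb' ignored (set empty)
end set {} — state 7 not in

Answer: REJECT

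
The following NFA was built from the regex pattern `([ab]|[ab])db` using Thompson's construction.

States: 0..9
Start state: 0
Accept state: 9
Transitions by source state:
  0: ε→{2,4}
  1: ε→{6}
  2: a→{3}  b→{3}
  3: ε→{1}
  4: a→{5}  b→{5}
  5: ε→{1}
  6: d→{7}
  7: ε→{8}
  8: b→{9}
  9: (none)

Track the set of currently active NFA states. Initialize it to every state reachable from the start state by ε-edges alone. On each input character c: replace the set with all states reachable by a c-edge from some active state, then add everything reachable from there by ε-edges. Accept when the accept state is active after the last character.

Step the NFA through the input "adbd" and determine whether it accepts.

initial (ε-close {0}): {0,2,4}
'a' @ 1: {1,3,5,6}
'd' @ 2: {7,8}
'b' @ 3: {9}  [accepting]
'd' @ 4: {}  — no active states
final: {}; accept 9 not in set

Answer: REJECT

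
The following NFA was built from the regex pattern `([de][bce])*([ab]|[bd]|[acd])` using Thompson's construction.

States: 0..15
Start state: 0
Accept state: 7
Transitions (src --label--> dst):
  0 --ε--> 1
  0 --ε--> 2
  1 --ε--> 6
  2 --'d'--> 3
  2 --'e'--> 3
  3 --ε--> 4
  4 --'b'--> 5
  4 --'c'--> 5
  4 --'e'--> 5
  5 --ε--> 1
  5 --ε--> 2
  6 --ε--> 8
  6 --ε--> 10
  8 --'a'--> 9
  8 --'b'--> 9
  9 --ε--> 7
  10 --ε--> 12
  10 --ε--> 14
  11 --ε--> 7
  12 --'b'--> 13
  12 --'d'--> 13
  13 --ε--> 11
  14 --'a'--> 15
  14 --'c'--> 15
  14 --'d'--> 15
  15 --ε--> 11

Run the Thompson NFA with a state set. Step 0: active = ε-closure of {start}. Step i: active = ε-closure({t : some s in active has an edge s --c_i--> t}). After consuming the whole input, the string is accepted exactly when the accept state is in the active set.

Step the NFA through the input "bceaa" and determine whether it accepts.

initial (ε-close {0}): {0,1,2,6,8,10,12,14}
'b' @ 1: {7,9,11,13}  (accept∈set)
'c' @ 2: {}  — dead — no transitions
rest 'eaa' ignored (set empty)
final: {}; accept 7 not in set

Answer: REJECT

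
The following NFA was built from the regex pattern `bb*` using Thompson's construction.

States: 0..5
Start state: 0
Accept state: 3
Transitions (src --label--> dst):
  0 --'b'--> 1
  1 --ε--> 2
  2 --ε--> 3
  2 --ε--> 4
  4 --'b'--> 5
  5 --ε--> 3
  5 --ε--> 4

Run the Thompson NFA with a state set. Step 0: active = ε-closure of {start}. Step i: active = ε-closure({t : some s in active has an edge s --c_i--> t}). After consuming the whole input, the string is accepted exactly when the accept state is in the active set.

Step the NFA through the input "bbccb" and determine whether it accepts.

start: ε-closure({0}) = {0}
'b' @ 1: {1,2,3,4}  [accepting]
'b' @ 2: {3,4,5}  [accepting]
'c' @ 3: {}  — dead — no transitions
rest 'cb' ignored (set empty)
final: {}; accept 3 not in set

Answer: REJECT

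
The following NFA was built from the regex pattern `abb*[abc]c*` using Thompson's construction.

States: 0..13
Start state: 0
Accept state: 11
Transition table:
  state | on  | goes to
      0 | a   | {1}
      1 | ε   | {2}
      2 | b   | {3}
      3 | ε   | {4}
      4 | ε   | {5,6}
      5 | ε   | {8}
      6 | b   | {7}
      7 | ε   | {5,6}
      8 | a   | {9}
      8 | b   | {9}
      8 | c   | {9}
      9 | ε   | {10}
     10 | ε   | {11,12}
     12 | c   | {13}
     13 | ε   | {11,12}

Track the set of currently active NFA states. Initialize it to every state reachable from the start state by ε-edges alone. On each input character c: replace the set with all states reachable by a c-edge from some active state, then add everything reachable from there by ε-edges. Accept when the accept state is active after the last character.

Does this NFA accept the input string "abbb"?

start: ε-closure({0}) = {0}
'a' @ 1: {1,2}
'b' @ 2: {3,4,5,6,8}
'b' @ 3: {5,6,7,8,9,10,11,12}  (accept∈set)
'b' @ 4: {5,6,7,8,9,10,11,12}  (accept∈set)
final: {5,6,7,8,9,10,11,12}; accept 11 in set

Answer: ACCEPT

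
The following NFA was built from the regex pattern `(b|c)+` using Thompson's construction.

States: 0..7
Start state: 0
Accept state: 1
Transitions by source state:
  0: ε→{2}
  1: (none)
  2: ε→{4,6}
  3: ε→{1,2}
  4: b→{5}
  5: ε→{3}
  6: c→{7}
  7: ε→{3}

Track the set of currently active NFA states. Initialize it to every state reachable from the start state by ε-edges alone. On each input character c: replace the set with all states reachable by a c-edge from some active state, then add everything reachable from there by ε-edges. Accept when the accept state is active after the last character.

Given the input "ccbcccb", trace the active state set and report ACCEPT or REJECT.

initial (ε-close {0}): {0,2,4,6}
'c' @ 1: {1,2,3,4,6,7}  [accepting]
'c' @ 2: {1,2,3,4,6,7}  [accepting]
'b' @ 3: {1,2,3,4,5,6}  [accepting]
'c' @ 4: {1,2,3,4,6,7}  [accepting]
'c' @ 5: {1,2,3,4,6,7}  [accepting]
'c' @ 6: {1,2,3,4,6,7}  [accepting]
'b' @ 7: {1,2,3,4,5,6}  [accepting]
end set {1,2,3,4,5,6} — state 1 in

Answer: ACCEPT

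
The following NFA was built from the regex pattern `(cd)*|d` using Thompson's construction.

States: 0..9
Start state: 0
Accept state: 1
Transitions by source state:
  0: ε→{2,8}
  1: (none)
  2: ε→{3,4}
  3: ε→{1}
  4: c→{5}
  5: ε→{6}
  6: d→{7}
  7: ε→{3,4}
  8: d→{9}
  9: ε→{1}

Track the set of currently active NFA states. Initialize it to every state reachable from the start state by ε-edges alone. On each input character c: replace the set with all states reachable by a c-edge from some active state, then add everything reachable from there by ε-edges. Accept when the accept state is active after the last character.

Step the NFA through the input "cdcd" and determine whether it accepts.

initial (ε-close {0}): {0,1,2,3,4,8}
'c' @ 1: {5,6}
'd' @ 2: {1,3,4,7}  [accepting]
'c' @ 3: {5,6}
'd' @ 4: {1,3,4,7}  [accepting]
after full input: {1,3,4,7}  (accept=1 in)

Answer: ACCEPT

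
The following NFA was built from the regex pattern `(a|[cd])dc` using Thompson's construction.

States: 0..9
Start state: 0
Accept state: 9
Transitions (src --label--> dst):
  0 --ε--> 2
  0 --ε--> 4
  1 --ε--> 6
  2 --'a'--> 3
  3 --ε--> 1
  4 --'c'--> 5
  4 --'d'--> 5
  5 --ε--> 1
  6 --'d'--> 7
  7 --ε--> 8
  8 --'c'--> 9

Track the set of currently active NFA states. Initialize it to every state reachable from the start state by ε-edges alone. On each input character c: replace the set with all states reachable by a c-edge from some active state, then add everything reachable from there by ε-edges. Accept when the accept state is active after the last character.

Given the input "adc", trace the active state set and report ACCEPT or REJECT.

S₀ = ε-closure({0}) = {0,2,4}
'a' @ 1: {1,3,6}
'd' @ 2: {7,8}
'c' @ 3: {9}  ✓accept
final: {9}; accept 9 in set

Answer: ACCEPT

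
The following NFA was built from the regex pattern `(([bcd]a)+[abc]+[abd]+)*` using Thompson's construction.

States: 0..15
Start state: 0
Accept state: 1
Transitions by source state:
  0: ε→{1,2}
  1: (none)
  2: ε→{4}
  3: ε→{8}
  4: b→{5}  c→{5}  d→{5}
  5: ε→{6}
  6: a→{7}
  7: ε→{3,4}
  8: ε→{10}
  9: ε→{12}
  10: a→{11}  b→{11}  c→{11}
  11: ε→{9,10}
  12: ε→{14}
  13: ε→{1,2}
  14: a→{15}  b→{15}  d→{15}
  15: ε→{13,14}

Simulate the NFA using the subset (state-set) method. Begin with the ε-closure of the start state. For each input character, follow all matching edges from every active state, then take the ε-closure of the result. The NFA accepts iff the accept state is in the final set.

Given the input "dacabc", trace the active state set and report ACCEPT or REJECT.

Answer: REJECT

Trace:
S₀ = ε-closure({0}) = {0,1,2,4}
'd' @ 1: {5,6}
'a' @ 2: {3,4,7,8,10}
'c' @ 3: {5,6,9,10,11,12,14}
'a' @ 4: {1,2,3,4,7,8,9,10,11,12,13,14,15}  (accept∈set)
'b' @ 5: {1,2,4,5,6,9,10,11,12,13,14,15}  (accept∈set)
'c' @ 6: {5,6,9,10,11,12,14}
final: {5,6,9,10,11,12,14}; accept 1 not in set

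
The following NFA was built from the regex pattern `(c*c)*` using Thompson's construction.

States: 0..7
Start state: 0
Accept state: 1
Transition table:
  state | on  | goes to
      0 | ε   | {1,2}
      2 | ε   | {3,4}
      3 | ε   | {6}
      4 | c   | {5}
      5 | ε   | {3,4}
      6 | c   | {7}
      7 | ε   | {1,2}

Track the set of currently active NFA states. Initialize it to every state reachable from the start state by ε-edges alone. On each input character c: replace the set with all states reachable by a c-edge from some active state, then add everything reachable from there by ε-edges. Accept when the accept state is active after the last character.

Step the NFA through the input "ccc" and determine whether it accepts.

start: ε-closure({0}) = {0,1,2,3,4,6}
'c' @ 1: {1,2,3,4,5,6,7}  ✓accept
'c' @ 2: {1,2,3,4,5,6,7}  ✓accept
'c' @ 3: {1,2,3,4,5,6,7}  ✓accept
end set {1,2,3,4,5,6,7} — state 1 in

Answer: ACCEPT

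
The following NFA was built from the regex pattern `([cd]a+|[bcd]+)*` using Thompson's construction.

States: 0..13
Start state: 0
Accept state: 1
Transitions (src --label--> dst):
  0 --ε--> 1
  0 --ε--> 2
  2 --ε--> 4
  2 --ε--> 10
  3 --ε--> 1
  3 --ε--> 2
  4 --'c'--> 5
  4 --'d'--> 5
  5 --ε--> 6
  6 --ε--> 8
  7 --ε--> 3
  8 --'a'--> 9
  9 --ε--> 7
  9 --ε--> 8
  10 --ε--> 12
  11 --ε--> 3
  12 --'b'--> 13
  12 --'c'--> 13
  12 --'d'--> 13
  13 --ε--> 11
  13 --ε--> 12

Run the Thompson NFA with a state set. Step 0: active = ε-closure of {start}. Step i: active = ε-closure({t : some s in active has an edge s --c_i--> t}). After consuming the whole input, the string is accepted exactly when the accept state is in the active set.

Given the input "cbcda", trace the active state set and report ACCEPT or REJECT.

Answer: ACCEPT

Trace:
start: ε-closure({0}) = {0,1,2,4,10,12}
'c' @ 1: {1,2,3,4,5,6,8,10,11,12,13}  (accept∈set)
'b' @ 2: {1,2,3,4,10,11,12,13}  (accept∈set)
'c' @ 3: {1,2,3,4,5,6,8,10,11,12,13}  (accept∈set)
'd' @ 4: {1,2,3,4,5,6,8,10,11,12,13}  (accept∈set)
'a' @ 5: {1,2,3,4,7,8,9,10,12}  (accept∈set)
after full input: {1,2,3,4,7,8,9,10,12}  (accept=1 in)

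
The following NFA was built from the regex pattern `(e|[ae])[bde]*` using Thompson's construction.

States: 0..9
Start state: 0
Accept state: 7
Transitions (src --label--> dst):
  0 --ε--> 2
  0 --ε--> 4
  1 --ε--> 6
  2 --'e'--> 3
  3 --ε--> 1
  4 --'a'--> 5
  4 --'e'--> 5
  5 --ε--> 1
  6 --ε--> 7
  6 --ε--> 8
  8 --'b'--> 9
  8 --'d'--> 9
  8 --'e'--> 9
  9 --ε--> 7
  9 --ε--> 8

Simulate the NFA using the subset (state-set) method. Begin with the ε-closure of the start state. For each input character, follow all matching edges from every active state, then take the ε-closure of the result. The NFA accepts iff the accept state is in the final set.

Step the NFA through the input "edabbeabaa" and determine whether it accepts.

start: ε-closure({0}) = {0,2,4}
'e' @ 1: {1,3,5,6,7,8}  (accept∈set)
'd' @ 2: {7,8,9}  (accept∈set)
'a' @ 3: {}  — no active states
rest 'bbeabaa' ignored (set empty)
after full input: {}  (accept=7 not in)

Answer: REJECT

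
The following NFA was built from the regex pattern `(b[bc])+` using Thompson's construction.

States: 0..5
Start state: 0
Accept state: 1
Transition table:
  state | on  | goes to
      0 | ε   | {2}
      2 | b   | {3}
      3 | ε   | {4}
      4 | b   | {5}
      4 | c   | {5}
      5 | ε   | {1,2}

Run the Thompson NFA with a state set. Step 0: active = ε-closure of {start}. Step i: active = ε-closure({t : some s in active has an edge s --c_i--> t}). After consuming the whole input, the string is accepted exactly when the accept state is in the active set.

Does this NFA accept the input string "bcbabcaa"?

Answer: REJECT

Trace:
start: ε-closure({0}) = {0,2}
'b' @ 1: {3,4}
'c' @ 2: {1,2,5}  ✓accept
'b' @ 3: {3,4}
'a' @ 4: {}  — dead — no transitions
rest 'bcaa' ignored (set empty)
end set {} — state 1 not in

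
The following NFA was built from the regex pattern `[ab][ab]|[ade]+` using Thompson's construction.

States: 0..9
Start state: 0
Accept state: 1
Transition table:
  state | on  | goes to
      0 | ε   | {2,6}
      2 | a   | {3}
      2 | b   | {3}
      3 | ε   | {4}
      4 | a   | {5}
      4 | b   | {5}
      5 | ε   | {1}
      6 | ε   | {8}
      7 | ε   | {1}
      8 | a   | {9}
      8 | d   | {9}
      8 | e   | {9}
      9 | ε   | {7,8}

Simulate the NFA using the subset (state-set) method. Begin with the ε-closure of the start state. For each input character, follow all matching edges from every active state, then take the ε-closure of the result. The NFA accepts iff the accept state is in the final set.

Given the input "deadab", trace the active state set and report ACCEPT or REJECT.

Answer: REJECT

Steps:
S₀ = ε-closure({0}) = {0,2,6,8}
'd' @ 1: {1,7,8,9}  (accept∈set)
'e' @ 2: {1,7,8,9}  (accept∈set)
'a' @ 3: {1,7,8,9}  (accept∈set)
'd' @ 4: {1,7,8,9}  (accept∈set)
'a' @ 5: {1,7,8,9}  (accept∈set)
'b' @ 6: {}  — no active states
final: {}; accept 1 not in set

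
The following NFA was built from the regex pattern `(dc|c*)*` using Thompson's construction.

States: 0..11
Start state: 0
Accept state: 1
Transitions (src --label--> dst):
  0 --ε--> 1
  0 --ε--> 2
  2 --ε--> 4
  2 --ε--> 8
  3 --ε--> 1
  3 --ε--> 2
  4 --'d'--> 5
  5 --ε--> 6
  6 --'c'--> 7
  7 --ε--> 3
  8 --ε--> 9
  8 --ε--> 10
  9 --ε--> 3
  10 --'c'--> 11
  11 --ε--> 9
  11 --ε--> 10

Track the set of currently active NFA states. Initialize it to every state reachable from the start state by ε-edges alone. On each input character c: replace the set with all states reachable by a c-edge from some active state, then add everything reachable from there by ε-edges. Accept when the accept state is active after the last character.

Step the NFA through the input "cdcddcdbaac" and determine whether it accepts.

initial (ε-close {0}): {0,1,2,3,4,8,9,10}
'c' @ 1: {1,2,3,4,8,9,10,11}  ✓accept
'd' @ 2: {5,6}
'c' @ 3: {1,2,3,4,7,8,9,10}  ✓accept
'd' @ 4: {5,6}
'd' @ 5: {}  — dead — no transitions
rest 'cdbaac' ignored (set empty)
end set {} — state 1 not in

Answer: REJECT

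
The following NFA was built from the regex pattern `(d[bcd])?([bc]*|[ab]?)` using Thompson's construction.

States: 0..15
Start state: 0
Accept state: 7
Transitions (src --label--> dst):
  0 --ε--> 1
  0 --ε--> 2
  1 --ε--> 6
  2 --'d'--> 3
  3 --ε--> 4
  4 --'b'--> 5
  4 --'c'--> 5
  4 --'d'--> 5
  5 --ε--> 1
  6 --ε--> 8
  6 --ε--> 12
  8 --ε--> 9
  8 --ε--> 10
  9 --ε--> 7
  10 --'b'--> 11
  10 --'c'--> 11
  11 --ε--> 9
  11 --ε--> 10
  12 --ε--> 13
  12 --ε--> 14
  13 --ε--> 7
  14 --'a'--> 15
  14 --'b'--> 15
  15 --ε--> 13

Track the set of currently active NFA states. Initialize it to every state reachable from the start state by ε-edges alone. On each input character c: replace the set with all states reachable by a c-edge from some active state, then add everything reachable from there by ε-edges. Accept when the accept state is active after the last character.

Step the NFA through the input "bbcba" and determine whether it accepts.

Answer: REJECT

Derivation:
start: ε-closure({0}) = {0,1,2,6,7,8,9,10,12,13,14}
'b' @ 1: {7,9,10,11,13,15}  ✓accept
'b' @ 2: {7,9,10,11}  ✓accept
'c' @ 3: {7,9,10,11}  ✓accept
'b' @ 4: {7,9,10,11}  ✓accept
'a' @ 5: {}  — dead — no transitions
end set {} — state 7 not in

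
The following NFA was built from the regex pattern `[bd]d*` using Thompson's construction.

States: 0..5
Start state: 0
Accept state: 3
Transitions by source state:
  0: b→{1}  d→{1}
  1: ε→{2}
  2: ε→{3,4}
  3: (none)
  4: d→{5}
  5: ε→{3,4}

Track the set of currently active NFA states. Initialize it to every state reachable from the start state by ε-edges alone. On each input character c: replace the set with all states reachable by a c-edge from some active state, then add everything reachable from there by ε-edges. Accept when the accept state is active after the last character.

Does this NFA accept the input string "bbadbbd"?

Answer: REJECT

Derivation:
S₀ = ε-closure({0}) = {0}
'b' @ 1: {1,2,3,4}  ✓accept
'b' @ 2: {}  — dead — no transitions
rest 'adbbd' ignored (set empty)
after full input: {}  (accept=3 not in)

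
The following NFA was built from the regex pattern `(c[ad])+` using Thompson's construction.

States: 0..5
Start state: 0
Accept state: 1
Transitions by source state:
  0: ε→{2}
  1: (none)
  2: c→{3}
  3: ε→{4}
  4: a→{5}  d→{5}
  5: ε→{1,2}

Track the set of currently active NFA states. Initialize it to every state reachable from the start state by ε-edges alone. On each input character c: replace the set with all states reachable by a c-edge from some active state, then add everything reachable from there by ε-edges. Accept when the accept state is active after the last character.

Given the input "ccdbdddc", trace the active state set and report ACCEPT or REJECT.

initial (ε-close {0}): {0,2}
'c' @ 1: {3,4}
'c' @ 2: {}  — no active states
rest 'dbdddc' ignored (set empty)
after full input: {}  (accept=1 not in)

Answer: REJECT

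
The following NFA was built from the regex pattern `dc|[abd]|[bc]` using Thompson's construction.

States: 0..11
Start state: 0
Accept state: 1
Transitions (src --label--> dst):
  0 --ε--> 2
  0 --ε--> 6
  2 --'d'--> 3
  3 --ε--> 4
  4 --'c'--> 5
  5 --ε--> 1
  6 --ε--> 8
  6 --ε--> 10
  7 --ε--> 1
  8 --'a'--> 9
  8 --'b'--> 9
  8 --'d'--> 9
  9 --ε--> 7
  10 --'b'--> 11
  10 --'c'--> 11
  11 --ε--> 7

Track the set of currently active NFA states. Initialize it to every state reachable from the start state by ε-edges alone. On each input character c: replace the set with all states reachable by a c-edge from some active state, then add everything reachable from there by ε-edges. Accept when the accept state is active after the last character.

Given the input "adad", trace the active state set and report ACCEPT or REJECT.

start: ε-closure({0}) = {0,2,6,8,10}
'a' @ 1: {1,7,9}  ✓accept
'd' @ 2: {}  — no active states
rest 'ad' ignored (set empty)
end set {} — state 1 not in

Answer: REJECT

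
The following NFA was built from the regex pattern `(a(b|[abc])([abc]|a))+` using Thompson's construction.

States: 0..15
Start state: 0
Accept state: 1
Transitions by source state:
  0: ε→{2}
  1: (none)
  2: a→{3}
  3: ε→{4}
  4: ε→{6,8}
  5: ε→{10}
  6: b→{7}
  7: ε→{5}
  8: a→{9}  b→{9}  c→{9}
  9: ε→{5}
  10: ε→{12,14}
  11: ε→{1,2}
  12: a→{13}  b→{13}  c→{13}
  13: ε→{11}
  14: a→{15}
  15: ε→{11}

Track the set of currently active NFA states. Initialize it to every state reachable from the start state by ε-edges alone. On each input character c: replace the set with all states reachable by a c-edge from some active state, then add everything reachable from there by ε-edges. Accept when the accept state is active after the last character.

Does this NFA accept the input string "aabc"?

Answer: REJECT

Derivation:
start: ε-closure({0}) = {0,2}
'a' @ 1: {3,4,6,8}
'a' @ 2: {5,9,10,12,14}
'b' @ 3: {1,2,11,13}  ✓accept
'c' @ 4: {}  — dead — no transitions
final: {}; accept 1 not in set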